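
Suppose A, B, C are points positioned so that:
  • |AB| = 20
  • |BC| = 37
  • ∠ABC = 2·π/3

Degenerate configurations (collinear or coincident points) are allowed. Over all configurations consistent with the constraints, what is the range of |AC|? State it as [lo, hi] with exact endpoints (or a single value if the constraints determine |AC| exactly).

|AC| = √(2509)  (≈ 50.0899)

|AB| ∈ {20}
|BC| ∈ {37}
|AC| ∈ {√(2509)}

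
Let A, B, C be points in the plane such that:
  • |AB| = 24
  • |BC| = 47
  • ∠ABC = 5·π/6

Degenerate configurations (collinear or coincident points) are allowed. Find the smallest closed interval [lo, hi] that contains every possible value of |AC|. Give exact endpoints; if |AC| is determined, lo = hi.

|AB| ∈ {24}
|BC| ∈ {47}
|AC| ∈ {√(1128·√(3) + 2785)}

|AC| = √(1128·√(3) + 2785)  (≈ 68.8386)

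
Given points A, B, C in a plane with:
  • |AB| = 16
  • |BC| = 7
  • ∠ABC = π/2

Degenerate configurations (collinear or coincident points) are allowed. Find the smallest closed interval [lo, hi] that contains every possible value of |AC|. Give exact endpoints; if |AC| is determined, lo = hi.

|AB| ∈ {16}
|BC| ∈ {7}
|AC| ∈ {√(305)}

|AC| = √(305)  (≈ 17.4642)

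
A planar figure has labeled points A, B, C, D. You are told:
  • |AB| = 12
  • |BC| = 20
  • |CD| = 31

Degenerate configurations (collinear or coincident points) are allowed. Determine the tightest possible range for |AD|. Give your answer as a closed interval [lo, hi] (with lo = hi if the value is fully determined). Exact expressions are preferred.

|AD| ∈ [0, 63]  (≈ [0.0000, 63.0000])

|AB| ∈ {12}
|BC| ∈ {20}
|CD| ∈ {31}
|AC| ∈ [8, 32]
|BD| ∈ [11, 51]
|AD| ∈ [0, 63]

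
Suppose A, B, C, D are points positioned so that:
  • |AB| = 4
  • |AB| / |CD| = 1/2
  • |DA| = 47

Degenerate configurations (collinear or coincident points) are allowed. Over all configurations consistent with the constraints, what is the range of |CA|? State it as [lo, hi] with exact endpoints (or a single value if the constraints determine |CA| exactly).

|AB| ∈ {4}
|AD| ∈ {47}
|CD| ∈ {8}
|BD| ∈ [43, 51]
|AC| ∈ [39, 55]
|BC| ∈ [35, 59]

|CA| ∈ [39, 55]  (≈ [39.0000, 55.0000])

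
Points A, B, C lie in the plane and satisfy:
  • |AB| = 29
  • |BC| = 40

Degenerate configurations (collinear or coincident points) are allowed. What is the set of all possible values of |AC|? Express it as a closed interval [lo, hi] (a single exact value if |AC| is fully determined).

|AC| ∈ [11, 69]  (≈ [11.0000, 69.0000])

|AB| ∈ {29}
|BC| ∈ {40}
|AC| ∈ [11, 69]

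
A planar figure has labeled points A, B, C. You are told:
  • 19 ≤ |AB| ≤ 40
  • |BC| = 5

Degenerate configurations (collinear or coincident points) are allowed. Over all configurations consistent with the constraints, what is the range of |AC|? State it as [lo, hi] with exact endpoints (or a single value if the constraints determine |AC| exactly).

|AB| ∈ [19, 40]
|BC| ∈ {5}
|AC| ∈ [14, 45]

|AC| ∈ [14, 45]  (≈ [14.0000, 45.0000])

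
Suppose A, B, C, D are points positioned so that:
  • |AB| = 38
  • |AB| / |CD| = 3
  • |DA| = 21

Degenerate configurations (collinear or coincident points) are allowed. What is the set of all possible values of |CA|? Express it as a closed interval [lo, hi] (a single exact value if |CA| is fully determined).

|CA| ∈ [25/3, 101/3]  (≈ [8.3333, 33.6667])

|AB| ∈ {38}
|AD| ∈ {21}
|CD| ∈ {38/3}
|BD| ∈ [17, 59]
|AC| ∈ [25/3, 101/3]
|BC| ∈ [13/3, 215/3]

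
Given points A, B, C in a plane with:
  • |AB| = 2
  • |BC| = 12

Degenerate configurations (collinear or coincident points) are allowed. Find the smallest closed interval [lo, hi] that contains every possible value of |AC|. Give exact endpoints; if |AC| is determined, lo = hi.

|AC| ∈ [10, 14]  (≈ [10.0000, 14.0000])

|AB| ∈ {2}
|BC| ∈ {12}
|AC| ∈ [10, 14]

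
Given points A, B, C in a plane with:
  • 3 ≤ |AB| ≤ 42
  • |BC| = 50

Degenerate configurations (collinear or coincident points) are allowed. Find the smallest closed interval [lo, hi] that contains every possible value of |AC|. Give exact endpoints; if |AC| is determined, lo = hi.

|AC| ∈ [8, 92]  (≈ [8.0000, 92.0000])

|AB| ∈ [3, 42]
|BC| ∈ {50}
|AC| ∈ [8, 92]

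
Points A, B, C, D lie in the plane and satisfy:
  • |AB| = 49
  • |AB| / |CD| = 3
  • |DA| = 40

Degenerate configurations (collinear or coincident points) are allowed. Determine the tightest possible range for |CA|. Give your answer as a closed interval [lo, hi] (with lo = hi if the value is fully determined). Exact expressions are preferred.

|AB| ∈ {49}
|AD| ∈ {40}
|CD| ∈ {49/3}
|BD| ∈ [9, 89]
|AC| ∈ [71/3, 169/3]
|BC| ∈ [0, 316/3]

|CA| ∈ [71/3, 169/3]  (≈ [23.6667, 56.3333])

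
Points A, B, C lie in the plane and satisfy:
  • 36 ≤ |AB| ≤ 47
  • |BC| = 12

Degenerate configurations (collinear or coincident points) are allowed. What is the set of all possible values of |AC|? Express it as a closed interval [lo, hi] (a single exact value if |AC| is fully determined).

|AB| ∈ [36, 47]
|BC| ∈ {12}
|AC| ∈ [24, 59]

|AC| ∈ [24, 59]  (≈ [24.0000, 59.0000])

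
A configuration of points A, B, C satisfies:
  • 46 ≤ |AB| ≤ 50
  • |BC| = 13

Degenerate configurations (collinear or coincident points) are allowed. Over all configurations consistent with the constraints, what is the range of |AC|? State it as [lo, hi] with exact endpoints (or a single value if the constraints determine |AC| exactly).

|AB| ∈ [46, 50]
|BC| ∈ {13}
|AC| ∈ [33, 63]

|AC| ∈ [33, 63]  (≈ [33.0000, 63.0000])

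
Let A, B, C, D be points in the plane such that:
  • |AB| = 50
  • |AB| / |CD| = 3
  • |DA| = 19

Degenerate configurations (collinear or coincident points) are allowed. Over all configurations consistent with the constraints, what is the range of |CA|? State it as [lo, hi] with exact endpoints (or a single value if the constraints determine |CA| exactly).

|CA| ∈ [7/3, 107/3]  (≈ [2.3333, 35.6667])

|AB| ∈ {50}
|AD| ∈ {19}
|CD| ∈ {50/3}
|BD| ∈ [31, 69]
|AC| ∈ [7/3, 107/3]
|BC| ∈ [43/3, 257/3]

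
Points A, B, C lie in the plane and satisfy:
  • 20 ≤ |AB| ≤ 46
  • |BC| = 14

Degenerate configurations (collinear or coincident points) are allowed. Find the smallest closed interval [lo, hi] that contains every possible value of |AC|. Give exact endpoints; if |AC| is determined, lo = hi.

|AB| ∈ [20, 46]
|BC| ∈ {14}
|AC| ∈ [6, 60]

|AC| ∈ [6, 60]  (≈ [6.0000, 60.0000])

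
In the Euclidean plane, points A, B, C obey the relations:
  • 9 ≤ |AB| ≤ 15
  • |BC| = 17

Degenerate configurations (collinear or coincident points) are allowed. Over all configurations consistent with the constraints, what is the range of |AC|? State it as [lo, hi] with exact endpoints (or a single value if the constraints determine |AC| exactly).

|AC| ∈ [2, 32]  (≈ [2.0000, 32.0000])

|AB| ∈ [9, 15]
|BC| ∈ {17}
|AC| ∈ [2, 32]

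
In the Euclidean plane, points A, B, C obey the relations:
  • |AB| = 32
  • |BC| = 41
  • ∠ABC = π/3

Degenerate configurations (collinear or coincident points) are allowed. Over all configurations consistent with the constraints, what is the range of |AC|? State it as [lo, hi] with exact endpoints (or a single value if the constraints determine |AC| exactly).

|AC| = √(1393)  (≈ 37.3229)

|AB| ∈ {32}
|BC| ∈ {41}
|AC| ∈ {√(1393)}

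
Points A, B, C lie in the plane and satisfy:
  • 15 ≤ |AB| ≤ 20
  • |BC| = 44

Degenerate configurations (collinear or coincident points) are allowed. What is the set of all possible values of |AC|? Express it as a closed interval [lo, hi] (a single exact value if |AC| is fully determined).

|AB| ∈ [15, 20]
|BC| ∈ {44}
|AC| ∈ [24, 64]

|AC| ∈ [24, 64]  (≈ [24.0000, 64.0000])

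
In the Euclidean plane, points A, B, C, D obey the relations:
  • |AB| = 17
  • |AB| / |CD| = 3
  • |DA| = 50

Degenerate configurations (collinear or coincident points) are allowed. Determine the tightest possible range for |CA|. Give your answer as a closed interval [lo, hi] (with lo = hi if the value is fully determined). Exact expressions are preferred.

|CA| ∈ [133/3, 167/3]  (≈ [44.3333, 55.6667])

|AB| ∈ {17}
|AD| ∈ {50}
|CD| ∈ {17/3}
|BD| ∈ [33, 67]
|AC| ∈ [133/3, 167/3]
|BC| ∈ [82/3, 218/3]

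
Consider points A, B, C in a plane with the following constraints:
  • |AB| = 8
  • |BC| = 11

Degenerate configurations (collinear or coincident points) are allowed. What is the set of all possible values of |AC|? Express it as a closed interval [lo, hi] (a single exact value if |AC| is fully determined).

|AB| ∈ {8}
|BC| ∈ {11}
|AC| ∈ [3, 19]

|AC| ∈ [3, 19]  (≈ [3.0000, 19.0000])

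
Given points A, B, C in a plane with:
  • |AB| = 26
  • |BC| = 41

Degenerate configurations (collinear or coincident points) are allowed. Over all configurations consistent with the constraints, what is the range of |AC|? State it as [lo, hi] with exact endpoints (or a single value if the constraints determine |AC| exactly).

|AC| ∈ [15, 67]  (≈ [15.0000, 67.0000])

|AB| ∈ {26}
|BC| ∈ {41}
|AC| ∈ [15, 67]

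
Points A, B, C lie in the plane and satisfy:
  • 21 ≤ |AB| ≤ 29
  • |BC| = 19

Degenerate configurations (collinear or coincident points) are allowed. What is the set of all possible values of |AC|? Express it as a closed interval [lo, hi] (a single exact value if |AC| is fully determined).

|AB| ∈ [21, 29]
|BC| ∈ {19}
|AC| ∈ [2, 48]

|AC| ∈ [2, 48]  (≈ [2.0000, 48.0000])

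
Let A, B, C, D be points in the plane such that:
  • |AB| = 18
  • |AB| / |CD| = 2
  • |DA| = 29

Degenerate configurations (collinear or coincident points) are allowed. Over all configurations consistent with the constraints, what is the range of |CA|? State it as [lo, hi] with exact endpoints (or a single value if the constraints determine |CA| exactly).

|CA| ∈ [20, 38]  (≈ [20.0000, 38.0000])

|AB| ∈ {18}
|AD| ∈ {29}
|CD| ∈ {9}
|BD| ∈ [11, 47]
|AC| ∈ [20, 38]
|BC| ∈ [2, 56]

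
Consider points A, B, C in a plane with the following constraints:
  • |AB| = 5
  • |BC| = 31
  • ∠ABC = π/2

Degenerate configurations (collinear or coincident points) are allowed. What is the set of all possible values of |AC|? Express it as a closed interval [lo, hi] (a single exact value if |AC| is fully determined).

|AB| ∈ {5}
|BC| ∈ {31}
|AC| ∈ {√(986)}

|AC| = √(986)  (≈ 31.4006)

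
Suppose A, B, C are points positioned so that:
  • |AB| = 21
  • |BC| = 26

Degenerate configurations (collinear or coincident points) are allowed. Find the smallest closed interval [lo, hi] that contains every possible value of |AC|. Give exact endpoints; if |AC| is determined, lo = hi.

|AB| ∈ {21}
|BC| ∈ {26}
|AC| ∈ [5, 47]

|AC| ∈ [5, 47]  (≈ [5.0000, 47.0000])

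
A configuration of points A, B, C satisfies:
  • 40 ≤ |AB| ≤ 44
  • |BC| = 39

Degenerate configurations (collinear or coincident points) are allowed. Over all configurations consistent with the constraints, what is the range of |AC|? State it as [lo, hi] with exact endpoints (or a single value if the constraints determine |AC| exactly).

|AB| ∈ [40, 44]
|BC| ∈ {39}
|AC| ∈ [1, 83]

|AC| ∈ [1, 83]  (≈ [1.0000, 83.0000])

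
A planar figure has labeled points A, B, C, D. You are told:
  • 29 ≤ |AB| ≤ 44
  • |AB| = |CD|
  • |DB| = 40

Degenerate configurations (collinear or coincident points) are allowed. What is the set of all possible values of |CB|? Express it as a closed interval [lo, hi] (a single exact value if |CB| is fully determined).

|CB| ∈ [0, 84]  (≈ [0.0000, 84.0000])

|AB| ∈ [29, 44]
|BD| ∈ {40}
|CD| ∈ [29, 44]
|AD| ∈ [0, 84]
|BC| ∈ [0, 84]
|AC| ∈ [0, 128]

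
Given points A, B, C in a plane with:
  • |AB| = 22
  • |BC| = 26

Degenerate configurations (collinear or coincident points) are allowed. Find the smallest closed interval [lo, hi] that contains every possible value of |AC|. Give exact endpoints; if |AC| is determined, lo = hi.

|AC| ∈ [4, 48]  (≈ [4.0000, 48.0000])

|AB| ∈ {22}
|BC| ∈ {26}
|AC| ∈ [4, 48]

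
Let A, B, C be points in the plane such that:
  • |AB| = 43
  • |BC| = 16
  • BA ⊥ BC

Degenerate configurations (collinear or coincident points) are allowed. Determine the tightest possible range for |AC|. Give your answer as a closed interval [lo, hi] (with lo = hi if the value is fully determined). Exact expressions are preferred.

|AC| = √(2105)  (≈ 45.8803)

|AB| ∈ {43}
|BC| ∈ {16}
|AC| ∈ {√(2105)}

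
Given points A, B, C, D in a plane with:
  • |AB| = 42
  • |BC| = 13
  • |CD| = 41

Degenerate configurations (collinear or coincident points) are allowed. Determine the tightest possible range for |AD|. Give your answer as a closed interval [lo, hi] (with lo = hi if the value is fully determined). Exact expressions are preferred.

|AD| ∈ [0, 96]  (≈ [0.0000, 96.0000])

|AB| ∈ {42}
|BC| ∈ {13}
|CD| ∈ {41}
|AC| ∈ [29, 55]
|BD| ∈ [28, 54]
|AD| ∈ [0, 96]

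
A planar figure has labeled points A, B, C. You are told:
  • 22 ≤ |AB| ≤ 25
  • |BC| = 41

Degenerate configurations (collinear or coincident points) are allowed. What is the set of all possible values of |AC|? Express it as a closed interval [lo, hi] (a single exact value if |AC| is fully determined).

|AC| ∈ [16, 66]  (≈ [16.0000, 66.0000])

|AB| ∈ [22, 25]
|BC| ∈ {41}
|AC| ∈ [16, 66]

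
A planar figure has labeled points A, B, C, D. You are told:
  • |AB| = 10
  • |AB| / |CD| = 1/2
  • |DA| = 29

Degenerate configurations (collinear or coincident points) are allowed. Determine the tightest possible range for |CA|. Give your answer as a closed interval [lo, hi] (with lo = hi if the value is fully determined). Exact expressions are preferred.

|CA| ∈ [9, 49]  (≈ [9.0000, 49.0000])

|AB| ∈ {10}
|AD| ∈ {29}
|CD| ∈ {20}
|BD| ∈ [19, 39]
|AC| ∈ [9, 49]
|BC| ∈ [0, 59]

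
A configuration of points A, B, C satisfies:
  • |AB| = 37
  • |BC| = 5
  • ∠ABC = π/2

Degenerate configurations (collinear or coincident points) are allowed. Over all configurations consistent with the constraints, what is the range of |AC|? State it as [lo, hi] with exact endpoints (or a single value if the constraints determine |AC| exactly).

|AC| = √(1394)  (≈ 37.3363)

|AB| ∈ {37}
|BC| ∈ {5}
|AC| ∈ {√(1394)}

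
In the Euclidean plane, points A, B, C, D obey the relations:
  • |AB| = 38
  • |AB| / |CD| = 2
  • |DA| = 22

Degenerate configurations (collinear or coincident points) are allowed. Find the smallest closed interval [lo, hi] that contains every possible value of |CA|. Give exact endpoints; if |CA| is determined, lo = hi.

|AB| ∈ {38}
|AD| ∈ {22}
|CD| ∈ {19}
|BD| ∈ [16, 60]
|AC| ∈ [3, 41]
|BC| ∈ [0, 79]

|CA| ∈ [3, 41]  (≈ [3.0000, 41.0000])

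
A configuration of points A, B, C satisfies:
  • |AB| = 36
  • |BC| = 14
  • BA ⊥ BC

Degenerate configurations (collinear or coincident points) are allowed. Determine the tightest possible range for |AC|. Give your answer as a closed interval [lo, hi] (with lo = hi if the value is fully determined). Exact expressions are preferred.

|AC| = 2·√(373)  (≈ 38.6264)

|AB| ∈ {36}
|BC| ∈ {14}
|AC| ∈ {2·√(373)}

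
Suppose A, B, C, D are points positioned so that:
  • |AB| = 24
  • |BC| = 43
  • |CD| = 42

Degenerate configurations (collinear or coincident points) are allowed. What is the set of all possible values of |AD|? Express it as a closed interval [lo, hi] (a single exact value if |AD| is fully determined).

|AD| ∈ [0, 109]  (≈ [0.0000, 109.0000])

|AB| ∈ {24}
|BC| ∈ {43}
|CD| ∈ {42}
|AC| ∈ [19, 67]
|BD| ∈ [1, 85]
|AD| ∈ [0, 109]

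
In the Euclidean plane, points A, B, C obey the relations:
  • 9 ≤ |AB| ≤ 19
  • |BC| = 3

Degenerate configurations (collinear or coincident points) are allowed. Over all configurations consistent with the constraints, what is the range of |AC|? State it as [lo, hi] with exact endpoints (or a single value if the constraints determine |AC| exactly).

|AC| ∈ [6, 22]  (≈ [6.0000, 22.0000])

|AB| ∈ [9, 19]
|BC| ∈ {3}
|AC| ∈ [6, 22]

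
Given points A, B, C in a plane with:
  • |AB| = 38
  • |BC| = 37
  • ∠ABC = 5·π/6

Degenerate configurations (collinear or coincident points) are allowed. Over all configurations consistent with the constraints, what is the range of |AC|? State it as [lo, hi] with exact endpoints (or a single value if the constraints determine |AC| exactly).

|AC| = √(1406·√(3) + 2813)  (≈ 72.4449)

|AB| ∈ {38}
|BC| ∈ {37}
|AC| ∈ {√(1406·√(3) + 2813)}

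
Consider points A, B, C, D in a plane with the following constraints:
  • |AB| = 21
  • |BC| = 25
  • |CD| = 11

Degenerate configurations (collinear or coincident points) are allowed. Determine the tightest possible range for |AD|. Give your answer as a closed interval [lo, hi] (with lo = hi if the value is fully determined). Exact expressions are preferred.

|AB| ∈ {21}
|BC| ∈ {25}
|CD| ∈ {11}
|AC| ∈ [4, 46]
|BD| ∈ [14, 36]
|AD| ∈ [0, 57]

|AD| ∈ [0, 57]  (≈ [0.0000, 57.0000])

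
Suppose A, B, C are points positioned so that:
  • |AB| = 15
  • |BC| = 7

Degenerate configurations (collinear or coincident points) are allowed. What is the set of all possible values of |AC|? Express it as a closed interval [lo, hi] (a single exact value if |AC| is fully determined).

|AB| ∈ {15}
|BC| ∈ {7}
|AC| ∈ [8, 22]

|AC| ∈ [8, 22]  (≈ [8.0000, 22.0000])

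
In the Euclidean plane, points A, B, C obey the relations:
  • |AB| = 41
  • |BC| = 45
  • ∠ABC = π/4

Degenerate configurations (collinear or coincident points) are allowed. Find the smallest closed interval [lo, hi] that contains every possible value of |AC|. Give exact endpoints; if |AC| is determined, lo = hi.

|AB| ∈ {41}
|BC| ∈ {45}
|AC| ∈ {√(3706 - 1845·√(2))}

|AC| = √(3706 - 1845·√(2))  (≈ 33.1176)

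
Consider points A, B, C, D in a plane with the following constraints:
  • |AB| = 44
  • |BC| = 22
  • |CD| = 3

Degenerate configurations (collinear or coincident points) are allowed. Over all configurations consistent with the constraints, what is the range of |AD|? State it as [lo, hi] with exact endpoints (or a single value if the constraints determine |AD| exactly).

|AD| ∈ [19, 69]  (≈ [19.0000, 69.0000])

|AB| ∈ {44}
|BC| ∈ {22}
|CD| ∈ {3}
|AC| ∈ [22, 66]
|BD| ∈ [19, 25]
|AD| ∈ [19, 69]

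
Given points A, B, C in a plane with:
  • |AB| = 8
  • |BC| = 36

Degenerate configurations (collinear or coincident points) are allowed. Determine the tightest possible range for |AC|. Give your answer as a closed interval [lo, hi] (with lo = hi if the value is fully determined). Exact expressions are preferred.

|AB| ∈ {8}
|BC| ∈ {36}
|AC| ∈ [28, 44]

|AC| ∈ [28, 44]  (≈ [28.0000, 44.0000])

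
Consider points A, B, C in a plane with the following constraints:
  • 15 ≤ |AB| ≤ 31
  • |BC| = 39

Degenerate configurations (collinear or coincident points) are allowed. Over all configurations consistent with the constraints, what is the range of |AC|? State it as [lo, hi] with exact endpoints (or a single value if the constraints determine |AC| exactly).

|AB| ∈ [15, 31]
|BC| ∈ {39}
|AC| ∈ [8, 70]

|AC| ∈ [8, 70]  (≈ [8.0000, 70.0000])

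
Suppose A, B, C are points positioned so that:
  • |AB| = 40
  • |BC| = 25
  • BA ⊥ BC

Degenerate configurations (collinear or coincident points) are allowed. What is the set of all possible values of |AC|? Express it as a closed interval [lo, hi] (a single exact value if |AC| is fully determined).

|AC| = 5·√(89)  (≈ 47.1699)

|AB| ∈ {40}
|BC| ∈ {25}
|AC| ∈ {5·√(89)}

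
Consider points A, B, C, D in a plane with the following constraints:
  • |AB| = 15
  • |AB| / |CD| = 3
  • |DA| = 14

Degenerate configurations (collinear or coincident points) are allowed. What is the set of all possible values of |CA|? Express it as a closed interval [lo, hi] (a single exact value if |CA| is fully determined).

|CA| ∈ [9, 19]  (≈ [9.0000, 19.0000])

|AB| ∈ {15}
|AD| ∈ {14}
|CD| ∈ {5}
|BD| ∈ [1, 29]
|AC| ∈ [9, 19]
|BC| ∈ [0, 34]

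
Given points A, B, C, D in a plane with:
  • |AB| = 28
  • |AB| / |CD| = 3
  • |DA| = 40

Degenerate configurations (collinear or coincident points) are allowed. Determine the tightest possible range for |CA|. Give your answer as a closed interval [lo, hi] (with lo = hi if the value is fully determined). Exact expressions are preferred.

|CA| ∈ [92/3, 148/3]  (≈ [30.6667, 49.3333])

|AB| ∈ {28}
|AD| ∈ {40}
|CD| ∈ {28/3}
|BD| ∈ [12, 68]
|AC| ∈ [92/3, 148/3]
|BC| ∈ [8/3, 232/3]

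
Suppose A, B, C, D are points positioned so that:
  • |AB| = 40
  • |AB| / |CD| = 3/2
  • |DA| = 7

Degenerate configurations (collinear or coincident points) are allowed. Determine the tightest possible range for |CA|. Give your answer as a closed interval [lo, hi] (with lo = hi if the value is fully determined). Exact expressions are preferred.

|AB| ∈ {40}
|AD| ∈ {7}
|CD| ∈ {80/3}
|BD| ∈ [33, 47]
|AC| ∈ [59/3, 101/3]
|BC| ∈ [19/3, 221/3]

|CA| ∈ [59/3, 101/3]  (≈ [19.6667, 33.6667])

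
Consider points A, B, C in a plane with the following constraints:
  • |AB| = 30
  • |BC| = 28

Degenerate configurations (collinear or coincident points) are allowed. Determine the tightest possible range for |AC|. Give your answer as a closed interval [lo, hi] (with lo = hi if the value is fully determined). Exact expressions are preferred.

|AB| ∈ {30}
|BC| ∈ {28}
|AC| ∈ [2, 58]

|AC| ∈ [2, 58]  (≈ [2.0000, 58.0000])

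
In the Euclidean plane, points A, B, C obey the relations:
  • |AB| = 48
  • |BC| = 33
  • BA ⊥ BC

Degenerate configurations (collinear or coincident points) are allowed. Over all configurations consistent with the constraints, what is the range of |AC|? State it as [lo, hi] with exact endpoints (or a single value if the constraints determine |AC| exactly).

|AB| ∈ {48}
|BC| ∈ {33}
|AC| ∈ {3·√(377)}

|AC| = 3·√(377)  (≈ 58.2495)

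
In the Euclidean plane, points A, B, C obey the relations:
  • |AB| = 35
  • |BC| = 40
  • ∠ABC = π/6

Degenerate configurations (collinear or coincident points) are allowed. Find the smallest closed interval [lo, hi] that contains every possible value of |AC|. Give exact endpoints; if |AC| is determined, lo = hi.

|AB| ∈ {35}
|BC| ∈ {40}
|AC| ∈ {5·√(113 - 56·√(3))}

|AC| = 5·√(113 - 56·√(3))  (≈ 20.0032)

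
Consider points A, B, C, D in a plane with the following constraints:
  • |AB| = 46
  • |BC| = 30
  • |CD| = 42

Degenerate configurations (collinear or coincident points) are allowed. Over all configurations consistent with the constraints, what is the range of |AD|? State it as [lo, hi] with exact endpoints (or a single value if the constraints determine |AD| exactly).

|AB| ∈ {46}
|BC| ∈ {30}
|CD| ∈ {42}
|AC| ∈ [16, 76]
|BD| ∈ [12, 72]
|AD| ∈ [0, 118]

|AD| ∈ [0, 118]  (≈ [0.0000, 118.0000])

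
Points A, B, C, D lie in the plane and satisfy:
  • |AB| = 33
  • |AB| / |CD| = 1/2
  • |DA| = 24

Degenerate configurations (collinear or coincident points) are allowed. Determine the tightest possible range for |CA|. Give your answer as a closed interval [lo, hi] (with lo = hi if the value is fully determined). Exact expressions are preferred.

|AB| ∈ {33}
|AD| ∈ {24}
|CD| ∈ {66}
|BD| ∈ [9, 57]
|AC| ∈ [42, 90]
|BC| ∈ [9, 123]

|CA| ∈ [42, 90]  (≈ [42.0000, 90.0000])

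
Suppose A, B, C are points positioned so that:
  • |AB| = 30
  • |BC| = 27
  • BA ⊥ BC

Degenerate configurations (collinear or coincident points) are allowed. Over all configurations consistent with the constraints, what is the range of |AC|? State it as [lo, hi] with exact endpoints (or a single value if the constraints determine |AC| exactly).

|AC| = 3·√(181)  (≈ 40.3609)

|AB| ∈ {30}
|BC| ∈ {27}
|AC| ∈ {3·√(181)}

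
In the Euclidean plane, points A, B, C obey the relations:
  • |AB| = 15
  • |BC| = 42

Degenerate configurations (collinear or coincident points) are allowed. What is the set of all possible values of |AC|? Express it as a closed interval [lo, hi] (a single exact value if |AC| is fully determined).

|AC| ∈ [27, 57]  (≈ [27.0000, 57.0000])

|AB| ∈ {15}
|BC| ∈ {42}
|AC| ∈ [27, 57]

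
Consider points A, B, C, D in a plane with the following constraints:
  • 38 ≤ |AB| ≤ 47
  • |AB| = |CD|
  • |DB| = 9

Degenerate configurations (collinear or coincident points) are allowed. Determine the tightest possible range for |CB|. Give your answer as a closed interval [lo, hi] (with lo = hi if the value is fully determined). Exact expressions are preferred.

|AB| ∈ [38, 47]
|BD| ∈ {9}
|CD| ∈ [38, 47]
|AD| ∈ [29, 56]
|BC| ∈ [29, 56]
|AC| ∈ [0, 103]

|CB| ∈ [29, 56]  (≈ [29.0000, 56.0000])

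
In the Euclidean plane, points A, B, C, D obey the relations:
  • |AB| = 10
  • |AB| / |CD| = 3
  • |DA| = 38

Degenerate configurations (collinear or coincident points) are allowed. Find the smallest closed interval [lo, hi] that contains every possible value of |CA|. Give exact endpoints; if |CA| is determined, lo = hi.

|CA| ∈ [104/3, 124/3]  (≈ [34.6667, 41.3333])

|AB| ∈ {10}
|AD| ∈ {38}
|CD| ∈ {10/3}
|BD| ∈ [28, 48]
|AC| ∈ [104/3, 124/3]
|BC| ∈ [74/3, 154/3]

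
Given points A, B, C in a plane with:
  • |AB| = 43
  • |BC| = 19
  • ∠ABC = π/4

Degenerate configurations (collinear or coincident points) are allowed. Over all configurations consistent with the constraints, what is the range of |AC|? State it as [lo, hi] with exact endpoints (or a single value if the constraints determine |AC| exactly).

|AC| = √(2210 - 817·√(2))  (≈ 32.4744)

|AB| ∈ {43}
|BC| ∈ {19}
|AC| ∈ {√(2210 - 817·√(2))}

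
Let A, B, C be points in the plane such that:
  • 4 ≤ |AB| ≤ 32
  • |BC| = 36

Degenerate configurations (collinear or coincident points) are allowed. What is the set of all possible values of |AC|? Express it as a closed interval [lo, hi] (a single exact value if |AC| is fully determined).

|AB| ∈ [4, 32]
|BC| ∈ {36}
|AC| ∈ [4, 68]

|AC| ∈ [4, 68]  (≈ [4.0000, 68.0000])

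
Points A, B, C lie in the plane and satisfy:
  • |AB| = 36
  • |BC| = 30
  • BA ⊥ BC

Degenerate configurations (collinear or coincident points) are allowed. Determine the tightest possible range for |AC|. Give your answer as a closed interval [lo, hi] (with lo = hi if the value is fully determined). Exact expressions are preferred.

|AC| = 6·√(61)  (≈ 46.8615)

|AB| ∈ {36}
|BC| ∈ {30}
|AC| ∈ {6·√(61)}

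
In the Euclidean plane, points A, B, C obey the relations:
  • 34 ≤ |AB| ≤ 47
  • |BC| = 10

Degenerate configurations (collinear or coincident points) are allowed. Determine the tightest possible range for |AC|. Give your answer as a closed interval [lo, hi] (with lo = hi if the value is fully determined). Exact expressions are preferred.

|AC| ∈ [24, 57]  (≈ [24.0000, 57.0000])

|AB| ∈ [34, 47]
|BC| ∈ {10}
|AC| ∈ [24, 57]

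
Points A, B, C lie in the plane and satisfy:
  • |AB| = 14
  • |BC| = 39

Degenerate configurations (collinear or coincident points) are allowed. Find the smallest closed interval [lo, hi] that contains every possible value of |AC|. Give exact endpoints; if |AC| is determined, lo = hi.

|AB| ∈ {14}
|BC| ∈ {39}
|AC| ∈ [25, 53]

|AC| ∈ [25, 53]  (≈ [25.0000, 53.0000])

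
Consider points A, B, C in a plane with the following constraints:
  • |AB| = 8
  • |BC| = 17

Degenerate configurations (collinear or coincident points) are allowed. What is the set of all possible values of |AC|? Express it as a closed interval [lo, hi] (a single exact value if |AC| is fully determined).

|AB| ∈ {8}
|BC| ∈ {17}
|AC| ∈ [9, 25]

|AC| ∈ [9, 25]  (≈ [9.0000, 25.0000])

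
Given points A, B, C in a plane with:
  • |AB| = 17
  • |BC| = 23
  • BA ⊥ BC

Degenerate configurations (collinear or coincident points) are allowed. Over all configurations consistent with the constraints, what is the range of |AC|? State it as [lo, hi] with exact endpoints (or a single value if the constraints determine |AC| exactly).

|AB| ∈ {17}
|BC| ∈ {23}
|AC| ∈ {√(818)}

|AC| = √(818)  (≈ 28.6007)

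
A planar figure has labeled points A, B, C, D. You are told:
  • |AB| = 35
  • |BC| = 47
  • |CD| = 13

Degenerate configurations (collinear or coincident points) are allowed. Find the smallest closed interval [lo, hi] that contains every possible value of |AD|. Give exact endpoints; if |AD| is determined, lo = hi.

|AB| ∈ {35}
|BC| ∈ {47}
|CD| ∈ {13}
|AC| ∈ [12, 82]
|BD| ∈ [34, 60]
|AD| ∈ [0, 95]

|AD| ∈ [0, 95]  (≈ [0.0000, 95.0000])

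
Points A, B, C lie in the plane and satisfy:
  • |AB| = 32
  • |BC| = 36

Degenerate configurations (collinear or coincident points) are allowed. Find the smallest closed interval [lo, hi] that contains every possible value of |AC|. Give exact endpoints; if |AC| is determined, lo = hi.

|AC| ∈ [4, 68]  (≈ [4.0000, 68.0000])

|AB| ∈ {32}
|BC| ∈ {36}
|AC| ∈ [4, 68]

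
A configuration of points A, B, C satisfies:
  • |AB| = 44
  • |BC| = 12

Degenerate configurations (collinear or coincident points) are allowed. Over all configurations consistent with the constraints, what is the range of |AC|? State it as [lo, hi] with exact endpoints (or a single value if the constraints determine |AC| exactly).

|AC| ∈ [32, 56]  (≈ [32.0000, 56.0000])

|AB| ∈ {44}
|BC| ∈ {12}
|AC| ∈ [32, 56]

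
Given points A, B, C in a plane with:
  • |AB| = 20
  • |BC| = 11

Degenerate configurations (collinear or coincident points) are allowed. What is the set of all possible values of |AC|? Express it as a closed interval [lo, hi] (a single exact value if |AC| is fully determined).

|AB| ∈ {20}
|BC| ∈ {11}
|AC| ∈ [9, 31]

|AC| ∈ [9, 31]  (≈ [9.0000, 31.0000])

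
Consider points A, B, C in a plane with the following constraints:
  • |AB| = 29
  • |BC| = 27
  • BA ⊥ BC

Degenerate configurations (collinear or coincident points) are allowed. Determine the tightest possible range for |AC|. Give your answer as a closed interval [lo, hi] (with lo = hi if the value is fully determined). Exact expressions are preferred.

|AC| = √(1570)  (≈ 39.6232)

|AB| ∈ {29}
|BC| ∈ {27}
|AC| ∈ {√(1570)}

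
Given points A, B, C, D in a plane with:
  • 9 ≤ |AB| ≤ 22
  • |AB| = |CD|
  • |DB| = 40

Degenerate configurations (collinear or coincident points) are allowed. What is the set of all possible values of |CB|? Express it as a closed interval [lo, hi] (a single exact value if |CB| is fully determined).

|AB| ∈ [9, 22]
|BD| ∈ {40}
|CD| ∈ [9, 22]
|AD| ∈ [18, 62]
|BC| ∈ [18, 62]
|AC| ∈ [0, 84]

|CB| ∈ [18, 62]  (≈ [18.0000, 62.0000])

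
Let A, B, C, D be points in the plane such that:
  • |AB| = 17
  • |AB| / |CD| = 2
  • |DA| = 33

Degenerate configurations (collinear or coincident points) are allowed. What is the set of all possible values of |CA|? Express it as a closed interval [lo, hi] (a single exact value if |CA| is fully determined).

|AB| ∈ {17}
|AD| ∈ {33}
|CD| ∈ {17/2}
|BD| ∈ [16, 50]
|AC| ∈ [49/2, 83/2]
|BC| ∈ [15/2, 117/2]

|CA| ∈ [49/2, 83/2]  (≈ [24.5000, 41.5000])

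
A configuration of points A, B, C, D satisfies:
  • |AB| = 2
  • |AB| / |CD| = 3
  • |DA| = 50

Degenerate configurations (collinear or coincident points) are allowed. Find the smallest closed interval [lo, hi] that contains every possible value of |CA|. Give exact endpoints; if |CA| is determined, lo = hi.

|CA| ∈ [148/3, 152/3]  (≈ [49.3333, 50.6667])

|AB| ∈ {2}
|AD| ∈ {50}
|CD| ∈ {2/3}
|BD| ∈ [48, 52]
|AC| ∈ [148/3, 152/3]
|BC| ∈ [142/3, 158/3]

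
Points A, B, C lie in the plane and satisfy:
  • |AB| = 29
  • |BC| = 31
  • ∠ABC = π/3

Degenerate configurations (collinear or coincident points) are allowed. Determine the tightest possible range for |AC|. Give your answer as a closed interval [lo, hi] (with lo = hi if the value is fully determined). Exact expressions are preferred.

|AC| = √(903)  (≈ 30.0500)

|AB| ∈ {29}
|BC| ∈ {31}
|AC| ∈ {√(903)}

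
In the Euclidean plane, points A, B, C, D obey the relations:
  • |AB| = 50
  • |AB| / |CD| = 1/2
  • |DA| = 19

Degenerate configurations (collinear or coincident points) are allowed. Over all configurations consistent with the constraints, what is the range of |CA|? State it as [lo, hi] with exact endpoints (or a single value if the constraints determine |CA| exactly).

|AB| ∈ {50}
|AD| ∈ {19}
|CD| ∈ {100}
|BD| ∈ [31, 69]
|AC| ∈ [81, 119]
|BC| ∈ [31, 169]

|CA| ∈ [81, 119]  (≈ [81.0000, 119.0000])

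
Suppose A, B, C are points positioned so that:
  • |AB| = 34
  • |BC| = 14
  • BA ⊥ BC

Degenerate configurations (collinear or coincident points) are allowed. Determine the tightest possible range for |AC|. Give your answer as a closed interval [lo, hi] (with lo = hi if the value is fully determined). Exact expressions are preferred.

|AC| = 26·√(2)  (≈ 36.7696)

|AB| ∈ {34}
|BC| ∈ {14}
|AC| ∈ {26·√(2)}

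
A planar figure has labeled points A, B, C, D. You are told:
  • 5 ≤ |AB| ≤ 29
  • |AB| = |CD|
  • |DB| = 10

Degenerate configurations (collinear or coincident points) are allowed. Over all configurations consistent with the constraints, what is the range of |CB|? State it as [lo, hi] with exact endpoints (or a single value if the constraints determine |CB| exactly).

|AB| ∈ [5, 29]
|BD| ∈ {10}
|CD| ∈ [5, 29]
|AD| ∈ [0, 39]
|BC| ∈ [0, 39]
|AC| ∈ [0, 68]

|CB| ∈ [0, 39]  (≈ [0.0000, 39.0000])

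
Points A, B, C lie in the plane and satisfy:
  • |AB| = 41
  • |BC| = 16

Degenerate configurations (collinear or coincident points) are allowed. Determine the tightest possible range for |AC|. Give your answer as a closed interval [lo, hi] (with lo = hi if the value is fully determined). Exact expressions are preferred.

|AC| ∈ [25, 57]  (≈ [25.0000, 57.0000])

|AB| ∈ {41}
|BC| ∈ {16}
|AC| ∈ [25, 57]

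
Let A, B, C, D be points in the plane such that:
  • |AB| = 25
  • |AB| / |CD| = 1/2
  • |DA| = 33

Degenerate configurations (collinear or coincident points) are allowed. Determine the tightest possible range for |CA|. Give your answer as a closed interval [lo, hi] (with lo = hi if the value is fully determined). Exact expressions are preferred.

|CA| ∈ [17, 83]  (≈ [17.0000, 83.0000])

|AB| ∈ {25}
|AD| ∈ {33}
|CD| ∈ {50}
|BD| ∈ [8, 58]
|AC| ∈ [17, 83]
|BC| ∈ [0, 108]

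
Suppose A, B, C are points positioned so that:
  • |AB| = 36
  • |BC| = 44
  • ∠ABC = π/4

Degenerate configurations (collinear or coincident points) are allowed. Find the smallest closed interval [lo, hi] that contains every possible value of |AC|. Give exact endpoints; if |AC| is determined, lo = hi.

|AB| ∈ {36}
|BC| ∈ {44}
|AC| ∈ {4·√(202 - 99·√(2))}

|AC| = 4·√(202 - 99·√(2))  (≈ 31.4942)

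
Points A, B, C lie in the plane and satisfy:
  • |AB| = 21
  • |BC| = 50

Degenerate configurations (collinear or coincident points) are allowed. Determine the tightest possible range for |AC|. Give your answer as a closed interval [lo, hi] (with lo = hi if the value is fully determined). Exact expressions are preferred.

|AB| ∈ {21}
|BC| ∈ {50}
|AC| ∈ [29, 71]

|AC| ∈ [29, 71]  (≈ [29.0000, 71.0000])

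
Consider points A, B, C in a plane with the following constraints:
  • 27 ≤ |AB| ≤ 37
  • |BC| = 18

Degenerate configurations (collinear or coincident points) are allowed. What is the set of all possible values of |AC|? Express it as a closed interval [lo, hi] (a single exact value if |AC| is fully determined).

|AB| ∈ [27, 37]
|BC| ∈ {18}
|AC| ∈ [9, 55]

|AC| ∈ [9, 55]  (≈ [9.0000, 55.0000])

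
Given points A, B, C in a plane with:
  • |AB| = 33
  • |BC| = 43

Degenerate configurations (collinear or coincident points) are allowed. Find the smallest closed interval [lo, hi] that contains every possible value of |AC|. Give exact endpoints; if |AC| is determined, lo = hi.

|AB| ∈ {33}
|BC| ∈ {43}
|AC| ∈ [10, 76]

|AC| ∈ [10, 76]  (≈ [10.0000, 76.0000])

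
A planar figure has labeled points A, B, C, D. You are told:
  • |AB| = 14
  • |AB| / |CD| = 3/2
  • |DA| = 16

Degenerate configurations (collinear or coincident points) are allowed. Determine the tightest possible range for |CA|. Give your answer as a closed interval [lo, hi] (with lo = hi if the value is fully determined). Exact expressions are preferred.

|CA| ∈ [20/3, 76/3]  (≈ [6.6667, 25.3333])

|AB| ∈ {14}
|AD| ∈ {16}
|CD| ∈ {28/3}
|BD| ∈ [2, 30]
|AC| ∈ [20/3, 76/3]
|BC| ∈ [0, 118/3]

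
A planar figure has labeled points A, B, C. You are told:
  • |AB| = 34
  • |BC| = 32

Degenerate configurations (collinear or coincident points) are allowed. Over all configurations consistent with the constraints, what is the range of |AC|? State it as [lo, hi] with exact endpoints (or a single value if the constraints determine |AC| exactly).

|AB| ∈ {34}
|BC| ∈ {32}
|AC| ∈ [2, 66]

|AC| ∈ [2, 66]  (≈ [2.0000, 66.0000])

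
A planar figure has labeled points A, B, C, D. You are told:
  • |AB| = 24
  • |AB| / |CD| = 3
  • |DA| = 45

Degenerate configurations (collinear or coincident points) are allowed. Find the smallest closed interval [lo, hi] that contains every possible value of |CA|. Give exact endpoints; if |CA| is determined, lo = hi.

|AB| ∈ {24}
|AD| ∈ {45}
|CD| ∈ {8}
|BD| ∈ [21, 69]
|AC| ∈ [37, 53]
|BC| ∈ [13, 77]

|CA| ∈ [37, 53]  (≈ [37.0000, 53.0000])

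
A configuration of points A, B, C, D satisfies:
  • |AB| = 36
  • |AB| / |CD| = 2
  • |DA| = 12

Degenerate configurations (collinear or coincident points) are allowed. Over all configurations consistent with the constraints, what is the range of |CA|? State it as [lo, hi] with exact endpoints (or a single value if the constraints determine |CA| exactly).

|CA| ∈ [6, 30]  (≈ [6.0000, 30.0000])

|AB| ∈ {36}
|AD| ∈ {12}
|CD| ∈ {18}
|BD| ∈ [24, 48]
|AC| ∈ [6, 30]
|BC| ∈ [6, 66]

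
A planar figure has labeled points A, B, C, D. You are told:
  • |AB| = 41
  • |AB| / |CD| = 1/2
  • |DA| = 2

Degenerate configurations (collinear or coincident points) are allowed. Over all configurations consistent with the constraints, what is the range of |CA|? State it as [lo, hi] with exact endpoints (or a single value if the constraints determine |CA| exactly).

|CA| ∈ [80, 84]  (≈ [80.0000, 84.0000])

|AB| ∈ {41}
|AD| ∈ {2}
|CD| ∈ {82}
|BD| ∈ [39, 43]
|AC| ∈ [80, 84]
|BC| ∈ [39, 125]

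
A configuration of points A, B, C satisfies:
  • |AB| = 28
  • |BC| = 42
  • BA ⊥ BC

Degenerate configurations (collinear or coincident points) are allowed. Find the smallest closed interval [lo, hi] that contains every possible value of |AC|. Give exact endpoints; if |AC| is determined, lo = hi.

|AC| = 14·√(13)  (≈ 50.4777)

|AB| ∈ {28}
|BC| ∈ {42}
|AC| ∈ {14·√(13)}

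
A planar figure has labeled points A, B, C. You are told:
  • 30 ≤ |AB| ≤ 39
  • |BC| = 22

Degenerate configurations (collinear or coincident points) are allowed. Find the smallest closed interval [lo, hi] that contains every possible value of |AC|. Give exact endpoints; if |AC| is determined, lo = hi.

|AC| ∈ [8, 61]  (≈ [8.0000, 61.0000])

|AB| ∈ [30, 39]
|BC| ∈ {22}
|AC| ∈ [8, 61]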